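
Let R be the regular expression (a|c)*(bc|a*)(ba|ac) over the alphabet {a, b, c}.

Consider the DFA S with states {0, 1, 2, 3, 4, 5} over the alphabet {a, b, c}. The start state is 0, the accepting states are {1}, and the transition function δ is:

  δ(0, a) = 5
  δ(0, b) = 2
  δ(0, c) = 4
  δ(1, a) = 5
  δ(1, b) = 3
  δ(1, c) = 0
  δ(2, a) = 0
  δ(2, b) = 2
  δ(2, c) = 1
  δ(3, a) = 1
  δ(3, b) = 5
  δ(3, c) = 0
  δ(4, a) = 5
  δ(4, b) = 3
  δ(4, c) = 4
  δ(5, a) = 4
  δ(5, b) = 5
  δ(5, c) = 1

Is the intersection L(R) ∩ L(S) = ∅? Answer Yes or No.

No

The string ac is accepted by both R and S.
Hence L(R) ∩ L(S) ≠ ∅.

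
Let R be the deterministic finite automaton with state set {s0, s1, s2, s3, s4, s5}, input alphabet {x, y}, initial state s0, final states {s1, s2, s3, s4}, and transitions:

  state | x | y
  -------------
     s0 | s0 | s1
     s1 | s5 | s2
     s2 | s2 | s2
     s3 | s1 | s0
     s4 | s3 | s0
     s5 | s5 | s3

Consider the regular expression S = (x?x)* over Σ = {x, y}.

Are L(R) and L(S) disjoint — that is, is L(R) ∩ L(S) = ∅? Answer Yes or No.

Yes

Converting the expression S to a DFA (subset construction, then merging equivalent states) gives the minimal DFA with states {r0, r1}, start state r0, accepting states {r0} and transitions r0: x→r0, y→r1; r1: x→r1, y→r1.
Exploring the product automaton R × S from the start pair (s0, r0), following both machines on each input symbol, reaches 6 state pairs: (s0, r0), (s1, r1), (s5, r1), (s2, r1), (s3, r1), (s0, r1).
R accepts in {s1, s2, s3, s4} and S accepts in {r0}; no reachable pair has both components accepting, so no string drives both machines to acceptance simultaneously and L(R) ∩ L(S) = ∅.
So no string is accepted by both, and the intersection is empty.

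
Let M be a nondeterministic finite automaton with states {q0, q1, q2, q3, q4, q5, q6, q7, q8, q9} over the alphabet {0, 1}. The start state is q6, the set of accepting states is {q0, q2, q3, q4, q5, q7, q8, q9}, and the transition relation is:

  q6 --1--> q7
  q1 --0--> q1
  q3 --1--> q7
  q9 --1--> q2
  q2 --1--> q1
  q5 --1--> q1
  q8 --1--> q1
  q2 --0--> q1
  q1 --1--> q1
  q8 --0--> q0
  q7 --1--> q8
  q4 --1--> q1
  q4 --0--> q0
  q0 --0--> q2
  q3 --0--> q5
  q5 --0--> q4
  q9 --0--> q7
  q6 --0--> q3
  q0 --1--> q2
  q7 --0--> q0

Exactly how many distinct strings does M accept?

The useful subgraph on states {q0, q2, q3, q4, q5, q6, q7, q8} is acyclic, so L(M) is finite; the longest accepting path visits 6 useful states, giving maximum string length 5.
Counting accepting paths from q6 by length: 2 of length 1, 4 of length 2, 6 of length 3, 6 of length 4, 4 of length 5. Total 22.

22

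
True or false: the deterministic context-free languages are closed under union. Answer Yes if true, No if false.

{aⁿbⁿ : n≥0} and {aⁿb²ⁿ : n≥0} are each accepted by a deterministic PDA (push the a's; pop one per b, respectively one per two b's), but their union U is not. Suppose a DPDA M accepted U. Being deterministic, M has a single run on aⁿb²ⁿ, and since aⁿbⁿ ∈ U that run passes through an accepting configuration right after consuming the prefix aⁿbⁿ and then goes on to accept again after n more b's. Build an ordinary (nondeterministic) PDA M′ that simulates M on a's and b's and, at any moment when M is in an accepting state, may switch to a second mode in which it reads only c's, feeding each c to M as a b; M′ accepts when M does. Then M′ accepts aⁱbʲcᵏ (k≥1) exactly when both aⁱbʲ ∈ U and aⁱbʲ⁺ᵏ ∈ U, and checking the four cases (i=j or j=2i, combined with j+k=i or j+k=2i) leaves only i=j=k: so L(M′) ∩ a*b*c⁺ = {aⁿbⁿcⁿ : n≥1} would be context-free, which it is not (pumping lemma) — contradiction. (The union is an unambiguous CFL; it is determinism, not unambiguity, that fails.)

No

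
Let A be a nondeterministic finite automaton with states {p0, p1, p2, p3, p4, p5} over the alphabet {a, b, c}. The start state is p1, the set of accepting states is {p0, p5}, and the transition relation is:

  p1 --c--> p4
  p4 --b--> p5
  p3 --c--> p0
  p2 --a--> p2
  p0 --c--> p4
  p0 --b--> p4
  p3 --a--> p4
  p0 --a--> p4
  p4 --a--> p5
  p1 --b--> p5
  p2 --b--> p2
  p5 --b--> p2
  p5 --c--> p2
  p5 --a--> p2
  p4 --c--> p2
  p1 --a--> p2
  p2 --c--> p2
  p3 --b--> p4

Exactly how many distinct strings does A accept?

3

The useful subgraph on states {p1, p4, p5} is acyclic, so L(A) is finite; the longest accepting path visits 3 useful states, giving maximum string length 2.
Counting accepting paths from p1 by length: 1 of length 1, 2 of length 2. Total 3.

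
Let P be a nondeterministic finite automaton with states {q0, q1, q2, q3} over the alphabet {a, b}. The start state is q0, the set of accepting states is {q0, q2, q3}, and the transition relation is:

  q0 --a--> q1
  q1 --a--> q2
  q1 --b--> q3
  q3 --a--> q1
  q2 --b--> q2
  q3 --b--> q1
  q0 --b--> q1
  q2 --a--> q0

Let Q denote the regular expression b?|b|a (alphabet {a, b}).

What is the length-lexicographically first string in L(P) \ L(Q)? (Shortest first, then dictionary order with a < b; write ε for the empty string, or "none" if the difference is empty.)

The string aa is accepted by P but not by Q.
No shorter string lies in the difference, and aa is the lexicographically first length-2 string in L(P) \ L(Q).

aa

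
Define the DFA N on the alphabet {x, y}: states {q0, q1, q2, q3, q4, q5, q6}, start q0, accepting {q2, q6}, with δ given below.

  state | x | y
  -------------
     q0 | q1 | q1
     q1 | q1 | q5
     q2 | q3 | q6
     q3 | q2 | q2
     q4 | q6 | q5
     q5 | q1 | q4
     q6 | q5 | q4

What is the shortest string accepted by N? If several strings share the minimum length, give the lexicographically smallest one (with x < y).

xyyx

A breadth-first search from q0 reaches an accepting state first via the path q0 → q1 → q5 → q4 → q6 on input xyyx.
No string of length < 4 is accepted (BFS exhausts all shorter strings without reaching an accepting state), and xyyx is the lexicographically least accepting string of length 4.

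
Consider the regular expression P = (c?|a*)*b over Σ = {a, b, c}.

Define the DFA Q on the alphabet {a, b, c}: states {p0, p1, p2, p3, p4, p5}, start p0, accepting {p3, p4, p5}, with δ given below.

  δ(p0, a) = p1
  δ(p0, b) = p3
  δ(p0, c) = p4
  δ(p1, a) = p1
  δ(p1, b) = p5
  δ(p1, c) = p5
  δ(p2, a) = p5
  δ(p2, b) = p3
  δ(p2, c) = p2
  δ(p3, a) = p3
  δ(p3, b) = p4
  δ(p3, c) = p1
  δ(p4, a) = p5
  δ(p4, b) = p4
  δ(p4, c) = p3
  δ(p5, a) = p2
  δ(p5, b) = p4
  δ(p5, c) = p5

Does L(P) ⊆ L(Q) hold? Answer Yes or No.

Yes

Converting the expression P to a DFA (subset construction, then merging equivalent states) gives the minimal DFA with states {r0, r1, r2}, start state r0, accepting states {r1} and transitions r0: a→r0, b→r1, c→r0; r1: a→r2, b→r2, c→r2; r2: a→r2, b→r2, c→r2.
Exploring the product automaton P × Q from the start pair (r0, p0), following both machines on each input symbol, reaches 14 state pairs: (r0, p0), (r0, p1), (r1, p3), (r0, p4), (r1, p5), (r0, p5), (r2, p3), (r2, p4), (r2, p1), (r1, p4), (r0, p3), (r2, p2), (r2, p5), (r0, p2).
P accepts in {r1} and Q accepts in {p3, p4, p5}. The reachable pairs whose P-component is accepting are (r1, p3), (r1, p5), (r1, p4); in each of them the Q-component is accepting too, so the product for L(P) \ L(Q) (P-component accepting, Q-component rejecting) has no reachable accepting pair and the difference is empty.
Hence every string in L(P) is also in L(Q).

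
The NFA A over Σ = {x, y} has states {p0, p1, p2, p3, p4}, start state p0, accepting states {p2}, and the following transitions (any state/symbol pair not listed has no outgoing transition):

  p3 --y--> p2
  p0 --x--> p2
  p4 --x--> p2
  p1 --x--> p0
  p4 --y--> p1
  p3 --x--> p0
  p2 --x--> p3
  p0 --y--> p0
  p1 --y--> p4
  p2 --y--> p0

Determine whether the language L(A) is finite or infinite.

infinite

State p0 is reachable from the start and can reach an accepting state, and it lies on the cycle p0 → p0.
Traversing that cycle any number of times yields accepted strings of unbounded length, so the language is infinite.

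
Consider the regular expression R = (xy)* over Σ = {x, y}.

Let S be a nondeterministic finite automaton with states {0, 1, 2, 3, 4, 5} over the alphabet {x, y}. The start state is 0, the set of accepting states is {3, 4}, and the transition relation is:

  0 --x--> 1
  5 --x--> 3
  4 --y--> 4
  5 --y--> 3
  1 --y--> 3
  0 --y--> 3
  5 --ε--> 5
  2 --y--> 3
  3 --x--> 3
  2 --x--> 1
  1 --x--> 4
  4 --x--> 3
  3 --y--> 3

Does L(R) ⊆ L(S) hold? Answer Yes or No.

The empty string ε is in L(R) but not in L(S).
So L(R) ⊄ L(S).

No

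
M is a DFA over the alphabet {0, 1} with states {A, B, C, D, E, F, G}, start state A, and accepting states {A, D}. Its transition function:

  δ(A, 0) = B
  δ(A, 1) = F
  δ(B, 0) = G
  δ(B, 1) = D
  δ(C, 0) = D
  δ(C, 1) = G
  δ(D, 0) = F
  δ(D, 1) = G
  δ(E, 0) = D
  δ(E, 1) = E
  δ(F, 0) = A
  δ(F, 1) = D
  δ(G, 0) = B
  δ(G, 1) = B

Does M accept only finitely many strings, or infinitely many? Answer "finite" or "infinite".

State A is reachable from the start and can reach an accepting state, and it lies on the cycle A → B → D → F → A.
Traversing that cycle any number of times yields accepted strings of unbounded length, so the language is infinite.

infinite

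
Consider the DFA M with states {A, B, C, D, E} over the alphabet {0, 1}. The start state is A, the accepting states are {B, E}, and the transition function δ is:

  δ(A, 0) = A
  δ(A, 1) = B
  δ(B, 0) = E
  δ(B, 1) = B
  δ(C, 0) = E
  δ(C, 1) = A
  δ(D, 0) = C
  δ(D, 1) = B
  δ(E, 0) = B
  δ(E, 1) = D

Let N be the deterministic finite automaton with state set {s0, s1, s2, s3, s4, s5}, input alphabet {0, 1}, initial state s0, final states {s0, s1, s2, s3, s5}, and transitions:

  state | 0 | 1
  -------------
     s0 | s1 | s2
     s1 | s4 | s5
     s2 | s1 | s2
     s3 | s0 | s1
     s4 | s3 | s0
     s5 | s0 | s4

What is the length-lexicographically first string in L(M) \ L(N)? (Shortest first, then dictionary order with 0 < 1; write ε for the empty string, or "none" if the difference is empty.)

011

The string 011 is accepted by M but not by N.
No shorter string lies in the difference, and 011 is the lexicographically first length-3 string in L(M) \ L(N).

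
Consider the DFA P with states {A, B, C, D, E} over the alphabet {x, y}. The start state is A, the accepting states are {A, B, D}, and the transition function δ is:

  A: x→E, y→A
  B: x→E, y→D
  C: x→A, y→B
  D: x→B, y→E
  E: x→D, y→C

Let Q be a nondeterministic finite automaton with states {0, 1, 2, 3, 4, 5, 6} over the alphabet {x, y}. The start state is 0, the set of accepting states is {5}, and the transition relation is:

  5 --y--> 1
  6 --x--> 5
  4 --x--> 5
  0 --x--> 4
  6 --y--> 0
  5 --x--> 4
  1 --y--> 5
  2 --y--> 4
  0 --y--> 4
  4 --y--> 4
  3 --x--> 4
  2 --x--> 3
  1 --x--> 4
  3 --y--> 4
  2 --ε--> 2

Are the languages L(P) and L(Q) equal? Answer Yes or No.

No

The empty string ε is accepted by P but rejected by Q.
So L(P) ≠ L(Q).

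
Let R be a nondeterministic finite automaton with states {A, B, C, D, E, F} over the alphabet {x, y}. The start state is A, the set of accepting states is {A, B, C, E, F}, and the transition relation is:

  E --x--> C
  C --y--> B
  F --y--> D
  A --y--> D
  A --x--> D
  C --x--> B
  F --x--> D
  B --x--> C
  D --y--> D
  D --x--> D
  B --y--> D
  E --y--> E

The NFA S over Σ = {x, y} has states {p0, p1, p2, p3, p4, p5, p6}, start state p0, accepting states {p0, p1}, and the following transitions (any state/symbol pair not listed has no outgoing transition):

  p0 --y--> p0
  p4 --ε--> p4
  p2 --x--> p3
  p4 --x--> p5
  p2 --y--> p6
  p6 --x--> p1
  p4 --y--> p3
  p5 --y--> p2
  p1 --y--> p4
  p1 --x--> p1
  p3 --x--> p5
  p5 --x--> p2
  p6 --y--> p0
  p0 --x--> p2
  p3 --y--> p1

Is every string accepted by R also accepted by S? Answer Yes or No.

Exploring the product automaton R × S from the start pair (A, p0), following both machines on each input symbol, reaches 8 state pairs: (A, p0), (D, p2), (D, p0), (D, p3), (D, p6), (D, p5), (D, p1), (D, p4).
R accepts in {A, B, C, E, F} and S accepts in {p0, p1}. The reachable pairs whose R-component is accepting are (A, p0); in each of them the S-component is accepting too, so the product for L(R) \ L(S) (R-component accepting, S-component rejecting) has no reachable accepting pair and the difference is empty.
Hence every string in L(R) is also in L(S).

Yes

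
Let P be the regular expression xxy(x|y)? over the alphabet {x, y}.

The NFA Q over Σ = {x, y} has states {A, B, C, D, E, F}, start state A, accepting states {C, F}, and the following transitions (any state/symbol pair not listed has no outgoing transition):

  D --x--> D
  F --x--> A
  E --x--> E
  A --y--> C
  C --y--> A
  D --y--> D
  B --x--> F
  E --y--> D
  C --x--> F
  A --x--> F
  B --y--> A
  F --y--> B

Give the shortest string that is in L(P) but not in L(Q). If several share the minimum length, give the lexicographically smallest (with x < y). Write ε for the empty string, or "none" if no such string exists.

The string xxyy is accepted by P but not by Q.
No shorter string lies in the difference, and xxyy is the lexicographically first length-4 string in L(P) \ L(Q).

xxyy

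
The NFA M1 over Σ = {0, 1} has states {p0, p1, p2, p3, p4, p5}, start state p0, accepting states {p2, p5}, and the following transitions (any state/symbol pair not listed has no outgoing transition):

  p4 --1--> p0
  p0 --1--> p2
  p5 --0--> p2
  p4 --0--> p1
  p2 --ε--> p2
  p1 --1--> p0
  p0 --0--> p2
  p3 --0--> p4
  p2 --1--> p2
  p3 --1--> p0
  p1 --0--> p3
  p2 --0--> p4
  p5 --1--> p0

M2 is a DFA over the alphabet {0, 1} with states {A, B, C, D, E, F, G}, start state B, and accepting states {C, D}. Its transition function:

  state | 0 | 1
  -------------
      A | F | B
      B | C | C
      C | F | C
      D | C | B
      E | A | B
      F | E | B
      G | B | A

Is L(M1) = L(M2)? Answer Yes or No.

Yes

Exploring the product automaton M1 × M2 from the start pair (p0, B), following both machines on each input symbol, reaches 5 state pairs: (p0, B), (p2, C), (p4, F), (p1, E), (p3, A).
M1 accepts in {p2, p5} and M2 accepts in {C, D}. In every reachable pair the two components are either both accepting — (p2, C) — or both non-accepting, so no string is accepted by exactly one of the machines: L(M1) \ L(M2) and L(M2) \ L(M1) are both empty.
Hence every string is accepted by M1 iff it is accepted by M2, and the two languages coincide.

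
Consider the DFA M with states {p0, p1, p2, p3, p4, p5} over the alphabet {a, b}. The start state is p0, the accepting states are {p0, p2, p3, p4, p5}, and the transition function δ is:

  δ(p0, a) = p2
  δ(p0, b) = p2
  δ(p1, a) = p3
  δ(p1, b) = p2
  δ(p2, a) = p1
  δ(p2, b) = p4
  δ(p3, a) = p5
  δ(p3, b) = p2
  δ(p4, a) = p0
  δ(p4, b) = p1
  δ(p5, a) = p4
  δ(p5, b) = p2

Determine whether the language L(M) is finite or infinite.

infinite

State p2 is reachable from the start and can reach an accepting state, and it lies on the cycle p2 → p1 → p2.
Traversing that cycle any number of times yields accepted strings of unbounded length, so the language is infinite.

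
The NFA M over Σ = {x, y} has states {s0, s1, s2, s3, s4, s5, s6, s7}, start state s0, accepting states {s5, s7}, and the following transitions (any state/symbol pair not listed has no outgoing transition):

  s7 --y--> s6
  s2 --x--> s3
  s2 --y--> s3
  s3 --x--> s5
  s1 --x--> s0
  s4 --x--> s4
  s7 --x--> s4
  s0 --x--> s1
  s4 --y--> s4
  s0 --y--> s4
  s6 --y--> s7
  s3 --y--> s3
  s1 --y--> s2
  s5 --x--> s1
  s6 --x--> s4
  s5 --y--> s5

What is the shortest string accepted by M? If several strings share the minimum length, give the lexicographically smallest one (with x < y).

A breadth-first search from s0 reaches an accepting state first via the path s0 → s1 → s2 → s3 → s5 on input xyxx.
No string of length < 4 is accepted (BFS exhausts all shorter strings without reaching an accepting state), and xyxx is the lexicographically least accepting string of length 4.

xyxx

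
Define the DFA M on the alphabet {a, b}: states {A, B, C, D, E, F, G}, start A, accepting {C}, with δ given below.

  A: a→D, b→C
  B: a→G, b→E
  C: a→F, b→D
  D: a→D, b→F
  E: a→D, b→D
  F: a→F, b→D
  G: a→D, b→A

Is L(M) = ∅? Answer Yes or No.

No

The string b is accepted: the run A → C ends in the accepting state C.
Since at least one string is accepted, L(M) is not empty.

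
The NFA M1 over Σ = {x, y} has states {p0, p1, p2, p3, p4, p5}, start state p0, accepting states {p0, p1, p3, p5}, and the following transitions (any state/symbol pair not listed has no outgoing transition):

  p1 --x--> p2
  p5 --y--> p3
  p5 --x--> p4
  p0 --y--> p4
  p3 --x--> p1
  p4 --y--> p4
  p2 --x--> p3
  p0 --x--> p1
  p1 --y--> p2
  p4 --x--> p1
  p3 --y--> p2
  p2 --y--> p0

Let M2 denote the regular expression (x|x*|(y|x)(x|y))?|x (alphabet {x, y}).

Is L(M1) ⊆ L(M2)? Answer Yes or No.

The string xxy is in L(M1) but not in L(M2).
So L(M1) ⊄ L(M2).

No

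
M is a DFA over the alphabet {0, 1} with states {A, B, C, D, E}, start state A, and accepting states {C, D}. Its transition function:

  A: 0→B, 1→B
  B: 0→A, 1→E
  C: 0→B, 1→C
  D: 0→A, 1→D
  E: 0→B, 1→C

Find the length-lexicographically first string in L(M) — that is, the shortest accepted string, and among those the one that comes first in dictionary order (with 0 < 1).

011

A breadth-first search from A reaches an accepting state first via the path A → B → E → C on input 011.
No string of length < 3 is accepted (BFS exhausts all shorter strings without reaching an accepting state), and 011 is the lexicographically least accepting string of length 3.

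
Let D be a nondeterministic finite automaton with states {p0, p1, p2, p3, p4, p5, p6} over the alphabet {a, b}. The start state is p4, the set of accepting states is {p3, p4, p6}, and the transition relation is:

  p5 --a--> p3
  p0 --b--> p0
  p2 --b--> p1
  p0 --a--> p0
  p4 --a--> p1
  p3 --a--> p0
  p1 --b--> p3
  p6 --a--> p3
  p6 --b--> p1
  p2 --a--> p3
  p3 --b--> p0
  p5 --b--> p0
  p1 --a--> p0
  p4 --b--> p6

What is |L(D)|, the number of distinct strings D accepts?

5

The useful subgraph on states {p1, p3, p4, p6} is acyclic, so L(D) is finite; the longest accepting path visits 4 useful states, giving maximum string length 3.
Counting accepting paths from p4 by length: 1 of length 0, 1 of length 1, 2 of length 2, 1 of length 3. Total 5.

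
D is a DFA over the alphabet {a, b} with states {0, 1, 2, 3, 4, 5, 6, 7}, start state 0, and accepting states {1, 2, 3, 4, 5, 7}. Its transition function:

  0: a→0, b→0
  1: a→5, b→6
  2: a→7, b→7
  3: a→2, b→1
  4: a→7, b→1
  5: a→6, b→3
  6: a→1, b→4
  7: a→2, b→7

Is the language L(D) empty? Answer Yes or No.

Yes

The states reachable from the start state are {0}.
None of the accepting states {1, 2, 3, 4, 5, 7} is reachable, so no string is accepted and L(D) = ∅.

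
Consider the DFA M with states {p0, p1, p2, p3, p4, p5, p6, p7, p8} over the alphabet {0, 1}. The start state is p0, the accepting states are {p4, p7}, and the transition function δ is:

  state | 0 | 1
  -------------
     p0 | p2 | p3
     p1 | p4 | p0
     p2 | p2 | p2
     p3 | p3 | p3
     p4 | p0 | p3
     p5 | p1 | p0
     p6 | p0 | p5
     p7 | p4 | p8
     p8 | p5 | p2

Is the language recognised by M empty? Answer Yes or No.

The states reachable from the start state are {p0, p2, p3}.
None of the accepting states {p4, p7} is reachable, so no string is accepted and L(M) = ∅.

Yes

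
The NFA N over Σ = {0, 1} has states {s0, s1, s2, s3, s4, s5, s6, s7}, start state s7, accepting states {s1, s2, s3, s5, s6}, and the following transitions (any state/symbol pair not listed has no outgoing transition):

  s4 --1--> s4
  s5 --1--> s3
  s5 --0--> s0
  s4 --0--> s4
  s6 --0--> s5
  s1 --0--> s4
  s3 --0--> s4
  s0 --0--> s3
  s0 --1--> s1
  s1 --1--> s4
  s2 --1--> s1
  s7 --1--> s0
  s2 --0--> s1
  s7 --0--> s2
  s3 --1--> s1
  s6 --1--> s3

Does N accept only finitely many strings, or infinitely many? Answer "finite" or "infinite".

The useful states (reachable from s7 and able to reach an accepting state) are {s0, s1, s2, s3, s7}.
Restricted to these states the transition graph has no cycle, so every accepting path has bounded length and L is finite.

finite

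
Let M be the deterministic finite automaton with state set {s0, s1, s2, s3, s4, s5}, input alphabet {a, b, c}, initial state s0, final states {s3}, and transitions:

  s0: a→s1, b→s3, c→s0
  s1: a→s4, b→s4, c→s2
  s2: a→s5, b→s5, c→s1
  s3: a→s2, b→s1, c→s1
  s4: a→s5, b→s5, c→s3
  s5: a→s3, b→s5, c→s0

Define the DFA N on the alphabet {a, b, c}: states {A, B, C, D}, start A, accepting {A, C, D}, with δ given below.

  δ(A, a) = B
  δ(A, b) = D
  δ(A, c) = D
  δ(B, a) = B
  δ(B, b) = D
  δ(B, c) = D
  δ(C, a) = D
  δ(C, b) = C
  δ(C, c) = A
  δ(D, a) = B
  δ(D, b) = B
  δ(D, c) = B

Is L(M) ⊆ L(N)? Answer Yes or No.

The string cb is in L(M) but not in L(N).
So L(M) ⊄ L(N).

No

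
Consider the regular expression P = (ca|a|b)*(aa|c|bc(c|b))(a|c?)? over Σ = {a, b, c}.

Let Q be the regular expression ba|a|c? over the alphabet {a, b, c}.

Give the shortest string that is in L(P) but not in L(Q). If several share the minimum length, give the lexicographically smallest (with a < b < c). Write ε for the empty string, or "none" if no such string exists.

The string aa is accepted by P but not by Q.
No shorter string lies in the difference, and aa is the lexicographically first length-2 string in L(P) \ L(Q).

aa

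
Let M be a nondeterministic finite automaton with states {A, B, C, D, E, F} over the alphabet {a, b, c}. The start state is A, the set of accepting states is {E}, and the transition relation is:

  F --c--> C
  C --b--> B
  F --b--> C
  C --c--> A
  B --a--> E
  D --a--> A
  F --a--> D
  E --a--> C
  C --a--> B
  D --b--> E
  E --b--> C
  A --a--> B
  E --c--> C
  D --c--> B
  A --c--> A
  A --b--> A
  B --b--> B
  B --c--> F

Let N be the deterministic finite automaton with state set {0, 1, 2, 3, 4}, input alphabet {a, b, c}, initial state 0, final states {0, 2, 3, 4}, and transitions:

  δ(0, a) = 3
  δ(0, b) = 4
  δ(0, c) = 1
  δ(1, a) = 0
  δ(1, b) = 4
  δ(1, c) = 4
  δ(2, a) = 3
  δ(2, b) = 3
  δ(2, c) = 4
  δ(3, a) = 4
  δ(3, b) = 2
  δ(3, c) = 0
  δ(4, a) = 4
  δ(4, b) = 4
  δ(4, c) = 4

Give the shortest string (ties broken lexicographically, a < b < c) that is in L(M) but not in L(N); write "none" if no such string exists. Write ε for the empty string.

none

Exploring the product automaton M × N from the start pair (A, 0), following both machines on each input symbol, reaches 25 state pairs: (A, 0), (B, 3), (A, 4), (A, 1), (E, 4), (B, 2), (F, 0), (B, 4), (B, 0), (C, 4), (E, 3), (F, 4), (D, 3), (C, 1), (F, 1), (C, 2), (C, 0), (D, 4), (E, 2), (D, 0), (C, 3), (A, 3), (B, 1), (A, 2), (E, 0).
M accepts in {E} and N accepts in {0, 2, 3, 4}. The reachable pairs whose M-component is accepting are (E, 4), (E, 3), (E, 2), (E, 0); in each of them the N-component is accepting too, so the product for L(M) \ L(N) (M-component accepting, N-component rejecting) has no reachable accepting pair and the difference is empty.
So every string accepted by M is also accepted by N: L(M) \ L(N) = ∅ and there is no such string.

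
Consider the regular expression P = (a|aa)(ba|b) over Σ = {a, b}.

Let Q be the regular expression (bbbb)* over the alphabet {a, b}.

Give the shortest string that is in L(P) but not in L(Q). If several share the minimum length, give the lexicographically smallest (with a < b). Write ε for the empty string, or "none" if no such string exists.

The string ab is accepted by P but not by Q.
No shorter string lies in the difference, and ab is the lexicographically first length-2 string in L(P) \ L(Q).

ab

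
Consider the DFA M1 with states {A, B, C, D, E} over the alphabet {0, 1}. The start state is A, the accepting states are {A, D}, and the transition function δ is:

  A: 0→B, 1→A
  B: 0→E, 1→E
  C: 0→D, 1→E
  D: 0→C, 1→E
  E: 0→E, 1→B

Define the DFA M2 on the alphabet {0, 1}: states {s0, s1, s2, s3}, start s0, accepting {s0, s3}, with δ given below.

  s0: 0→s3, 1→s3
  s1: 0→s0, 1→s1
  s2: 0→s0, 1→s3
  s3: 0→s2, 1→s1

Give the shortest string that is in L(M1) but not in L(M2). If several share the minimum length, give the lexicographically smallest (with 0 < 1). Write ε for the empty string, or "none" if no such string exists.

The string 11 is accepted by M1 but not by M2.
No shorter string lies in the difference, and 11 is the lexicographically first length-2 string in L(M1) \ L(M2).

11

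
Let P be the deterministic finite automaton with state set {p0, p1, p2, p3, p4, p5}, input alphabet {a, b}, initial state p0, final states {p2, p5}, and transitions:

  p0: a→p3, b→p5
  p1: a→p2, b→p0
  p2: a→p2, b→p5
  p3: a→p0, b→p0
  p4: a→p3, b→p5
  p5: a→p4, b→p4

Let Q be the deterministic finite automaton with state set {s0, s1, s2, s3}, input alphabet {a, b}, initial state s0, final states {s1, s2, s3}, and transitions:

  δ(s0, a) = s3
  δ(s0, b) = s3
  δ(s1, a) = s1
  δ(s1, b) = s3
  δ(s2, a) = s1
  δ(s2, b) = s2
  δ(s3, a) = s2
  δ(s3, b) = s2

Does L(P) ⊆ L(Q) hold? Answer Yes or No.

Exploring the product automaton P × Q from the start pair (p0, s0), following both machines on each input symbol, reaches 11 state pairs: (p0, s0), (p3, s3), (p5, s3), (p0, s2), (p4, s2), (p3, s1), (p5, s2), (p0, s1), (p0, s3), (p4, s1), (p3, s2).
P accepts in {p2, p5} and Q accepts in {s1, s2, s3}. The reachable pairs whose P-component is accepting are (p5, s3), (p5, s2); in each of them the Q-component is accepting too, so the product for L(P) \ L(Q) (P-component accepting, Q-component rejecting) has no reachable accepting pair and the difference is empty.
Hence every string in L(P) is also in L(Q).

Yes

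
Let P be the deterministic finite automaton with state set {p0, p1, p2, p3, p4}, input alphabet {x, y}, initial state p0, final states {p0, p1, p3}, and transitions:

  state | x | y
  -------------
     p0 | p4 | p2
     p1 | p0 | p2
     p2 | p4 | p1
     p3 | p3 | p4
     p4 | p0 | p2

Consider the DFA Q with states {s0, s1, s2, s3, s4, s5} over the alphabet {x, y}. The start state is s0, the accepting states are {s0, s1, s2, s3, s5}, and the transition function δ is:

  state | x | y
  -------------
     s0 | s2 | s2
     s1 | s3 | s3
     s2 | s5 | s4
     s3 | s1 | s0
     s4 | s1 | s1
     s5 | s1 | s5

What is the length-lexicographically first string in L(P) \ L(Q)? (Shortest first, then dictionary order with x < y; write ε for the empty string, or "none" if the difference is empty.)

The string yy is accepted by P but not by Q.
No shorter string lies in the difference, and yy is the lexicographically first length-2 string in L(P) \ L(Q).

yy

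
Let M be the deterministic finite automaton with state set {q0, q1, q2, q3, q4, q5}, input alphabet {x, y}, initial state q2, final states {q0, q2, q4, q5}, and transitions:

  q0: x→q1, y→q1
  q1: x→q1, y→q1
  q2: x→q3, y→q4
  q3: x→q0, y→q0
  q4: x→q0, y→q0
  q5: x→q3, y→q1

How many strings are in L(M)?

6

The useful subgraph on states {q0, q2, q3, q4} is acyclic, so L(M) is finite; the longest accepting path visits 3 useful states, giving maximum string length 2.
Counting accepting paths from q2 by length: 1 of length 0, 1 of length 1, 4 of length 2. Total 6.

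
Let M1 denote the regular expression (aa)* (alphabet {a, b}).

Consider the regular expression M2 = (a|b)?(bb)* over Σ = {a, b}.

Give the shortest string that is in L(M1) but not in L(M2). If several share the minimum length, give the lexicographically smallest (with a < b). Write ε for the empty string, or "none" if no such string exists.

The string aa is accepted by M1 but not by M2.
No shorter string lies in the difference, and aa is the lexicographically first length-2 string in L(M1) \ L(M2).

aa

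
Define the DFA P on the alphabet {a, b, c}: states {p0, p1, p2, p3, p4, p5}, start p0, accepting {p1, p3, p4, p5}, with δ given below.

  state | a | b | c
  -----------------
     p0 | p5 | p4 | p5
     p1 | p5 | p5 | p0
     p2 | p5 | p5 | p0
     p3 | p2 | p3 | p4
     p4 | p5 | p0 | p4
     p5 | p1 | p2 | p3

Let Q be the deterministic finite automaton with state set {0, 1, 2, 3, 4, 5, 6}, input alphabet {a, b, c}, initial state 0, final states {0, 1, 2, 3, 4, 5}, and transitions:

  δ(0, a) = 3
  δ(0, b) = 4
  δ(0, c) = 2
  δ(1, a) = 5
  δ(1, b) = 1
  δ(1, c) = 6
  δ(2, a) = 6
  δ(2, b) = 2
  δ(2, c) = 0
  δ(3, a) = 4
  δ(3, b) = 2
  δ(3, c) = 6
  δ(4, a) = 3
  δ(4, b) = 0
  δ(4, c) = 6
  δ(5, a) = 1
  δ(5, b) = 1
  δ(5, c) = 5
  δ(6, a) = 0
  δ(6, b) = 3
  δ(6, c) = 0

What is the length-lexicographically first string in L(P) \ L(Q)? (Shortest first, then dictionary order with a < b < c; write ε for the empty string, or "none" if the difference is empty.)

The string ac is accepted by P but not by Q.
No shorter string lies in the difference, and ac is the lexicographically first length-2 string in L(P) \ L(Q).

ac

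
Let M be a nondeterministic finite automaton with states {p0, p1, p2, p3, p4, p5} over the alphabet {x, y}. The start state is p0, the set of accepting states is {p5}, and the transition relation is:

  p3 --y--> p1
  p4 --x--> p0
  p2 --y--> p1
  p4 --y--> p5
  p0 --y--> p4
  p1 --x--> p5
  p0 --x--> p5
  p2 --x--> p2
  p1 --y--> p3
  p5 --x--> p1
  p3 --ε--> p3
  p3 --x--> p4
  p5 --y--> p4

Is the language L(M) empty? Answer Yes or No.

The string x is accepted: the run p0 → p5 ends in the accepting state p5.
Since at least one string is accepted, L(M) is not empty.

No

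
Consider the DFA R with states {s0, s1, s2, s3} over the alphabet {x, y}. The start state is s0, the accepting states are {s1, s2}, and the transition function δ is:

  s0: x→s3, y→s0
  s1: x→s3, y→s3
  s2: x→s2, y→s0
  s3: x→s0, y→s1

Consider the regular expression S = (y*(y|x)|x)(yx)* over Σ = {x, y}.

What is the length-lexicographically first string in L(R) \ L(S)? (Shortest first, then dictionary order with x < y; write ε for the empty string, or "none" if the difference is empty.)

xy

The string xy is accepted by R but not by S.
No shorter string lies in the difference, and xy is the lexicographically first length-2 string in L(R) \ L(S).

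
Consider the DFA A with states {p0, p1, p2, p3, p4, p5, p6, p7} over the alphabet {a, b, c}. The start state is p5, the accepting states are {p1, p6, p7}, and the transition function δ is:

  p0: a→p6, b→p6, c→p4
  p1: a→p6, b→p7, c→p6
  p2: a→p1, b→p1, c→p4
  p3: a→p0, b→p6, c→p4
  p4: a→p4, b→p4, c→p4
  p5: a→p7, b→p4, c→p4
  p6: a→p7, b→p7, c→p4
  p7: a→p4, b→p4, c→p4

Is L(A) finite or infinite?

The useful states (reachable from p5 and able to reach an accepting state) are {p5, p7}.
Restricted to these states the transition graph has no cycle, so every accepting path has bounded length and L is finite.

finite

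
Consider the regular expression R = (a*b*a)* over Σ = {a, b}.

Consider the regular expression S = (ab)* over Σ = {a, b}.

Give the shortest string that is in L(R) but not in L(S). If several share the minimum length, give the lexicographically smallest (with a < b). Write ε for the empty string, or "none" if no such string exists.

a

The string a is accepted by R but not by S.
No shorter string lies in the difference, and a is the lexicographically first length-1 string in L(R) \ L(S).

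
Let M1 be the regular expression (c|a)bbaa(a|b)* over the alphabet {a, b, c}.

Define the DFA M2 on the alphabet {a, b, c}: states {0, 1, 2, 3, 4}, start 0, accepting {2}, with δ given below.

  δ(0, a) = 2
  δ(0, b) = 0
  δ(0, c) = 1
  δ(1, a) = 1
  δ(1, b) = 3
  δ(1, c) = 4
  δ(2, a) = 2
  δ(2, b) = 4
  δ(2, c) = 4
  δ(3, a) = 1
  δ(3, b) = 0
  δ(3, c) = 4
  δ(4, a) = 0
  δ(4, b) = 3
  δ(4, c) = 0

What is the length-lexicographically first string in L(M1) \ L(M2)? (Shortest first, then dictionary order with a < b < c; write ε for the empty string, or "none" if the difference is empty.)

The string abbaa is accepted by M1 but not by M2.
No shorter string lies in the difference, and abbaa is the lexicographically first length-5 string in L(M1) \ L(M2).

abbaa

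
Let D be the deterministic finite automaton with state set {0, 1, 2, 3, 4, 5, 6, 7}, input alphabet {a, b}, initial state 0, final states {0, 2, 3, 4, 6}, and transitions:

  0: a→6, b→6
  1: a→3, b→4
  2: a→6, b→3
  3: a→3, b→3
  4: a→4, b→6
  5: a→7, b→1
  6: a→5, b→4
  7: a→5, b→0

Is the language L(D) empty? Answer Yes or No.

The empty string ε is accepted: the run 0 ends in the accepting state 0.
Since at least one string is accepted, L(D) is not empty.

No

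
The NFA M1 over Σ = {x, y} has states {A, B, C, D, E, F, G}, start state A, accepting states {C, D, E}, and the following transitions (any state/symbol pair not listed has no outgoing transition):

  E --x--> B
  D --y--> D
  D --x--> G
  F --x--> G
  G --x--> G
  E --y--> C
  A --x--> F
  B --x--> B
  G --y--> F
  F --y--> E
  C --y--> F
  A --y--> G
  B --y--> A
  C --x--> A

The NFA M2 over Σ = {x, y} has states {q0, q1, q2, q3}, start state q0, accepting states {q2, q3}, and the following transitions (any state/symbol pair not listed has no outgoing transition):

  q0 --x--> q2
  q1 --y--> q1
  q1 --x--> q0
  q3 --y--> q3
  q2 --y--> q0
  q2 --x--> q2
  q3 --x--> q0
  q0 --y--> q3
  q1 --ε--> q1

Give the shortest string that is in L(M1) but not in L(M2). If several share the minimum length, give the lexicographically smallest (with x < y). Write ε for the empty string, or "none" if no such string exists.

xy

The string xy is accepted by M1 but not by M2.
No shorter string lies in the difference, and xy is the lexicographically first length-2 string in L(M1) \ L(M2).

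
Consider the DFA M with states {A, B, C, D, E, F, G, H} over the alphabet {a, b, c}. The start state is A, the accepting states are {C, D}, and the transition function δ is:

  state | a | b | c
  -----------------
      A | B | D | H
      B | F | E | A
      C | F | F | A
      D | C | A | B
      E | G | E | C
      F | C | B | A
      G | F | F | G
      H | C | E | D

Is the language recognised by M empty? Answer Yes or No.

The string b is accepted: the run A → D ends in the accepting state D.
Since at least one string is accepted, L(M) is not empty.

No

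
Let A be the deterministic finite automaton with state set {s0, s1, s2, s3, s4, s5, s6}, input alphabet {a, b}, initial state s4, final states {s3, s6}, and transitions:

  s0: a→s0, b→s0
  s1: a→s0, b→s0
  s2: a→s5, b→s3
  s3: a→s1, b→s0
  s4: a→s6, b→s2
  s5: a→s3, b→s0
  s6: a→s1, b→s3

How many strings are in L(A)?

The useful subgraph on states {s2, s3, s4, s5, s6} is acyclic, so L(A) is finite; the longest accepting path visits 4 useful states, giving maximum string length 3.
Counting accepting paths from s4 by length: 1 of length 1, 2 of length 2, 1 of length 3. Total 4.

4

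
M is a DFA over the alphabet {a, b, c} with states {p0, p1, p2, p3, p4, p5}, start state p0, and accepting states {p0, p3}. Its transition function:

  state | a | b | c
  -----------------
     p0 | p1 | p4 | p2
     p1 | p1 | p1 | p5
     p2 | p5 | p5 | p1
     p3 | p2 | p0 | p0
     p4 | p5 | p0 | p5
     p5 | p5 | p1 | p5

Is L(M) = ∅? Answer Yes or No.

The empty string ε is accepted: the run p0 ends in the accepting state p0.
Since at least one string is accepted, L(M) is not empty.

No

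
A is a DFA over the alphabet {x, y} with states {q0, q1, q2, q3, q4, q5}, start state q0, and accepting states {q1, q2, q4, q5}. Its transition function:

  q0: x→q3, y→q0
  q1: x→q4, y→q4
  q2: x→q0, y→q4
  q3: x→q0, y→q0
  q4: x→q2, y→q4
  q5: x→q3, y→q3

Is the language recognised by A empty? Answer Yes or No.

Yes

The states reachable from the start state are {q0, q3}.
None of the accepting states {q1, q2, q4, q5} is reachable, so no string is accepted and L(A) = ∅.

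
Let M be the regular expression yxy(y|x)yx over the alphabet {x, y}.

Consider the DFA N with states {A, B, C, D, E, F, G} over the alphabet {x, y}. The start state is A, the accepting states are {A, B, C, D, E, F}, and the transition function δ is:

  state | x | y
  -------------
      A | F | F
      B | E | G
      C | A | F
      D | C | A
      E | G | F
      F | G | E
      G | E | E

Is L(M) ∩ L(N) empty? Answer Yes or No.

Yes

Converting the expression M to a DFA (subset construction, then merging equivalent states) gives the minimal DFA with states {m0, m1, m2, m3, m4, m5, m6, m7}, start state m0, accepting states {m7} and transitions m0: x→m1, y→m2; m1: x→m1, y→m1; m2: x→m3, y→m1; m3: x→m1, y→m4; m4: x→m5, y→m5; m5: x→m1, y→m6; m6: x→m7, y→m1; m7: x→m1, y→m1.
Exploring the product automaton M × N from the start pair (m0, A), following both machines on each input symbol, reaches 11 state pairs: (m0, A), (m1, F), (m2, F), (m1, G), (m1, E), (m3, G), (m4, E), (m5, G), (m5, F), (m6, E), (m7, G).
M accepts in {m7} and N accepts in {A, B, C, D, E, F}; no reachable pair has both components accepting, so no string drives both machines to acceptance simultaneously and L(M) ∩ L(N) = ∅.
So no string is accepted by both, and the intersection is empty.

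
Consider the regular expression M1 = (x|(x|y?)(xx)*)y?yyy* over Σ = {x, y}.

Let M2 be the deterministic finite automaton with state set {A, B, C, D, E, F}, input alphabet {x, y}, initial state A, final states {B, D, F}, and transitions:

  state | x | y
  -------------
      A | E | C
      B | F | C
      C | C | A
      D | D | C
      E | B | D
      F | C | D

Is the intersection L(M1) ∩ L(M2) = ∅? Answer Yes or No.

Yes

Converting the expression M1 to a DFA (subset construction, then merging equivalent states) gives the minimal DFA with states {r0, r1, r2, r3, r4, r5, r6, r7}, start state r0, accepting states {r5} and transitions r0: x→r1, y→r2; r1: x→r1, y→r3; r2: x→r4, y→r5; r3: x→r6, y→r5; r4: x→r7, y→r6; r5: x→r6, y→r5; r6: x→r6, y→r6; r7: x→r4, y→r3.
Exploring the product automaton M1 × M2 from the start pair (r0, A), following both machines on each input symbol, reaches 19 state pairs: (r0, A), (r1, E), (r2, C), (r1, B), (r3, D), (r4, C), (r5, A), (r1, F), (r3, C), (r6, D), (r5, C), (r7, C), (r6, A), (r6, E), (r1, C), (r6, C), (r3, A), (r6, B), (r6, F).
M1 accepts in {r5} and M2 accepts in {B, D, F}; no reachable pair has both components accepting, so no string drives both machines to acceptance simultaneously and L(M1) ∩ L(M2) = ∅.
So no string is accepted by both, and the intersection is empty.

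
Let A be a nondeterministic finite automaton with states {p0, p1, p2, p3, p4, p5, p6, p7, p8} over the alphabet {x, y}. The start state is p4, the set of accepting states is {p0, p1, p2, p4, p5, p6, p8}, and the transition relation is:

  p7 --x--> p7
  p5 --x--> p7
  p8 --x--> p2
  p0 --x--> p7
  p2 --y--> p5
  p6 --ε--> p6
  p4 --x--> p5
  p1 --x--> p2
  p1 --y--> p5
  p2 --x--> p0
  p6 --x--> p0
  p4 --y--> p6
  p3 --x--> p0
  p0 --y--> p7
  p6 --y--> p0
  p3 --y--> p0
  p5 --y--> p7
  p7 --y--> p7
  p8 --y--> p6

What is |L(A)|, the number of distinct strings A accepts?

5

The useful subgraph on states {p0, p4, p5, p6} is acyclic, so L(A) is finite; the longest accepting path visits 3 useful states, giving maximum string length 2.
Counting accepting paths from p4 by length: 1 of length 0, 2 of length 1, 2 of length 2. Total 5.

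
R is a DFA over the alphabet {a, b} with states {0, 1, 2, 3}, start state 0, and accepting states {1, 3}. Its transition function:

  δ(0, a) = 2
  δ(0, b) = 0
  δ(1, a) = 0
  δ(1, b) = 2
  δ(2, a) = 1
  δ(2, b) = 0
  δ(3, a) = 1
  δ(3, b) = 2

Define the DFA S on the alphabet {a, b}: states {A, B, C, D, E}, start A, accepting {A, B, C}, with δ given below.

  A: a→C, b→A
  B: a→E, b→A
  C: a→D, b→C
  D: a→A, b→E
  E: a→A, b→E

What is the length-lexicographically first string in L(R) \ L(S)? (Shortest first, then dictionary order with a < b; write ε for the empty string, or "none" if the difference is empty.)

The string aa is accepted by R but not by S.
No shorter string lies in the difference, and aa is the lexicographically first length-2 string in L(R) \ L(S).

aa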